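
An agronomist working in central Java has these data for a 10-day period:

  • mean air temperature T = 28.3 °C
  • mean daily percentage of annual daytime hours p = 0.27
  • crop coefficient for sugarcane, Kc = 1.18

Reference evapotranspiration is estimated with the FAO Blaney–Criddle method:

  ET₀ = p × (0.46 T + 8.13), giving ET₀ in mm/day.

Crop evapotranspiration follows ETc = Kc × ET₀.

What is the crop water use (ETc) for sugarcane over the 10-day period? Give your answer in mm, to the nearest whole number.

67 mm

ET₀ = 0.27 × (0.46 × 28.3 + 8.13) = 0.27 × 21.148 = 5.7100 mm/d
ETc = Kc × ET₀ = 1.18 × 5.7100 = 6.7378 mm/d
Over 10 days: 6.7378 × 10 = 67.378 mm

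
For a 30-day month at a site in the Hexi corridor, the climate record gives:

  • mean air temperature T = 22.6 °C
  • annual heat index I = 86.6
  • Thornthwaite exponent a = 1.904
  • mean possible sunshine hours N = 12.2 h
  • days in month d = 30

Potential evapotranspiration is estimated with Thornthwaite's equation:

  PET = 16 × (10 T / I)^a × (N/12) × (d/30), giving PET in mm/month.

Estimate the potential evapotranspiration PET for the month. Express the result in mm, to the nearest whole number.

101 mm

10T/I = 10 × 22.6 / 86.6 = 2.6097
(10T/I)^a = 2.6097^1.904 = 6.2114
Uncorrected PET = 16 × 6.2114 = 99.382 mm
Correction = (N/12)(d/30) = (12.2/12)(30/30) = 1.0167
PET = 99.382 × 1.0167 = 101.042 mm/month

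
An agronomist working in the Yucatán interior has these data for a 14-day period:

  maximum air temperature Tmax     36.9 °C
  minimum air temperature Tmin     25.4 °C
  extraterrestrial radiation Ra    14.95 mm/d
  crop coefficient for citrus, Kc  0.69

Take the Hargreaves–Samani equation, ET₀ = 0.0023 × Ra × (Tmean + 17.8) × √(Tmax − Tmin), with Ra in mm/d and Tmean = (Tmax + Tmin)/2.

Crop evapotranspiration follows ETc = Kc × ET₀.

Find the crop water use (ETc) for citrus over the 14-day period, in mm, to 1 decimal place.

Tmean = (36.9 + 25.4)/2 = 31.15 °C
ET₀ = 0.0023 × 14.95 × (31.15 + 17.8) × √11.5 = 0.0023 × 14.95 × 48.95 × 3.3912 = 5.7079 mm/d
ETc = Kc × ET₀ = 0.69 × 5.7079 = 3.9385 mm/d
Over 14 days: 3.9385 × 14 = 55.139 mm

55.1 mm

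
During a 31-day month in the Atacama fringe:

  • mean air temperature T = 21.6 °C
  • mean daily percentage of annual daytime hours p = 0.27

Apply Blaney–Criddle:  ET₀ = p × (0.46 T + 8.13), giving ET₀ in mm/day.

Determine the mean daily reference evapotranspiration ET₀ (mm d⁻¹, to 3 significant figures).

ET₀ = 0.27 × (0.46 × 21.6 + 8.13) = 0.27 × 18.066 = 4.8778 mm/d

4.88 mm d⁻¹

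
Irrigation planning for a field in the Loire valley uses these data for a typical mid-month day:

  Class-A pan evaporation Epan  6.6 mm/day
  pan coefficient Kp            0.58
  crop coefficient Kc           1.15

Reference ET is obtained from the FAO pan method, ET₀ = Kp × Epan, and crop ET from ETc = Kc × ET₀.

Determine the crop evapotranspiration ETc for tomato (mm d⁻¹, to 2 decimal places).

ET₀ = 0.58 × 6.6 = 3.8280 mm/d
ETc = Kc × ET₀ = 1.15 × 3.8280 = 4.4022 mm/d

4.40 mm d⁻¹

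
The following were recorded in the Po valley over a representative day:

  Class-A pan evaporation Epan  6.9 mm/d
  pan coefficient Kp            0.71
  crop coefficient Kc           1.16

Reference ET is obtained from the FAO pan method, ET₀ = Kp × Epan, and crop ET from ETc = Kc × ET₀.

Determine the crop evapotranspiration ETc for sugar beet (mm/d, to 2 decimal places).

5.68 mm/d

ET₀ = 0.71 × 6.9 = 4.8990 mm/d
ETc = Kc × ET₀ = 1.16 × 4.8990 = 5.6828 mm/d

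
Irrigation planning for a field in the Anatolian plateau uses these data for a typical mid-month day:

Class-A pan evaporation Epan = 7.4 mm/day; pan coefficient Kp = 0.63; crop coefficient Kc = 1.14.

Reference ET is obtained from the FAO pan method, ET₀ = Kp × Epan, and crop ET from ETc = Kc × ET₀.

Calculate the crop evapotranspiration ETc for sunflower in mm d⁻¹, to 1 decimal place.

5.3 mm d⁻¹

ET₀ = 0.63 × 7.4 = 4.6620 mm/d
ETc = Kc × ET₀ = 1.14 × 4.6620 = 5.3147 mm/d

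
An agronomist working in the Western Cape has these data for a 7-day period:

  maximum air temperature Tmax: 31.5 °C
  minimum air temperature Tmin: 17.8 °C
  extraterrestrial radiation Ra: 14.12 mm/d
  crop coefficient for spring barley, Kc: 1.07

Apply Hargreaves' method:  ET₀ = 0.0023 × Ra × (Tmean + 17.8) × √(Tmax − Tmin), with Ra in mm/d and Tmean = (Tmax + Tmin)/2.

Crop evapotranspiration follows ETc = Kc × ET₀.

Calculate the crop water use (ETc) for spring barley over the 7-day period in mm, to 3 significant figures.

Tmean = (31.5 + 17.8)/2 = 24.65 °C
ET₀ = 0.0023 × 14.12 × (24.65 + 17.8) × √13.7 = 0.0023 × 14.12 × 42.45 × 3.7014 = 5.1028 mm/d
ETc = Kc × ET₀ = 1.07 × 5.1028 = 5.4600 mm/d
Over 7 days: 5.4600 × 7 = 38.220 mm

38.2 mm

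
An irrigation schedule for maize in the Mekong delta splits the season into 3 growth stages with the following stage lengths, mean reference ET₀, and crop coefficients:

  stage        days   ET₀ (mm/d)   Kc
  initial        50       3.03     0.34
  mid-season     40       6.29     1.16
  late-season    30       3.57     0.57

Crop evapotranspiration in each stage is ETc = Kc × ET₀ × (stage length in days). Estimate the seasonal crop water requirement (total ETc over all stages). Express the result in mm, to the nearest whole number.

initial: 0.34 × 3.03 × 50 = 51.51 mm
mid-season: 1.16 × 6.29 × 40 = 291.86 mm
late-season: 0.57 × 3.57 × 30 = 61.05 mm
Seasonal total = 404.42 mm

404 mm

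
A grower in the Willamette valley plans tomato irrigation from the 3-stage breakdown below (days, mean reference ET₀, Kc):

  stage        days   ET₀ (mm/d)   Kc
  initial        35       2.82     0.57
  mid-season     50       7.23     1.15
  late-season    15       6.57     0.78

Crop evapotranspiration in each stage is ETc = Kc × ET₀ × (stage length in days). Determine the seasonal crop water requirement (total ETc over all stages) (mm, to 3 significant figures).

initial: 0.57 × 2.82 × 35 = 56.26 mm
mid-season: 1.15 × 7.23 × 50 = 415.73 mm
late-season: 0.78 × 6.57 × 15 = 76.87 mm
Seasonal total = 548.86 mm

549 mm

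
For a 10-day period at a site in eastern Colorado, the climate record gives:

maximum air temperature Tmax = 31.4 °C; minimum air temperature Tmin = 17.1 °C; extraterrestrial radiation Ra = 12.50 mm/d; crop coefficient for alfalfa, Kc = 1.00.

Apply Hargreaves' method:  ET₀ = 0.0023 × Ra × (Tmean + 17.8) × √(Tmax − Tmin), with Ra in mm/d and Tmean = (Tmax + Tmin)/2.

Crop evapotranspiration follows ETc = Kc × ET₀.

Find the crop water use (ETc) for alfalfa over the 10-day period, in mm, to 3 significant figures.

Tmean = (31.4 + 17.1)/2 = 24.25 °C
ET₀ = 0.0023 × 12.50 × (24.25 + 17.8) × √14.3 = 0.0023 × 12.50 × 42.05 × 3.7815 = 4.5716 mm/d
ETc = Kc × ET₀ = 1.00 × 4.5716 = 4.5716 mm/d
Over 10 days: 4.5716 × 10 = 45.716 mm

45.7 mm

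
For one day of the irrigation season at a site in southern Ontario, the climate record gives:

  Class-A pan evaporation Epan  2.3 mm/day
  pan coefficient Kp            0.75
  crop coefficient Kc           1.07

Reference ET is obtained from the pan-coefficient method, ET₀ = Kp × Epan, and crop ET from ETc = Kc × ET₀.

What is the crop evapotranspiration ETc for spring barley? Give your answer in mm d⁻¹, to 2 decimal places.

ET₀ = 0.75 × 2.3 = 1.7250 mm/d
ETc = Kc × ET₀ = 1.07 × 1.7250 = 1.8458 mm/d

1.85 mm d⁻¹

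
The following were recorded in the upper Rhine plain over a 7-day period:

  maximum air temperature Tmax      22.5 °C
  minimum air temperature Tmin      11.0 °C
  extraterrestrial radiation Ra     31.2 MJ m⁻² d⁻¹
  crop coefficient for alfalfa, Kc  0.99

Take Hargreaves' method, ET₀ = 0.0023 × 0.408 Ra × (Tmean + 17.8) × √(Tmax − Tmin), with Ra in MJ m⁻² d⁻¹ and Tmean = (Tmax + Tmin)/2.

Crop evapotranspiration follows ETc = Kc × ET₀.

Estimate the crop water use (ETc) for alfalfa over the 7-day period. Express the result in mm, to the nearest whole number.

24 mm

Tmean = (22.5 + 11.0)/2 = 16.75 °C
0.408 Ra = 0.408 × 31.2 = 12.7296 mm/d equivalent
ET₀ = 0.0023 × 12.7296 × (16.75 + 17.8) × √11.5 = 0.0023 × 12.7296 × 34.55 × 3.3912 = 3.4304 mm/d
ETc = Kc × ET₀ = 0.99 × 3.4304 = 3.3961 mm/d
Over 7 days: 3.3961 × 7 = 23.773 mm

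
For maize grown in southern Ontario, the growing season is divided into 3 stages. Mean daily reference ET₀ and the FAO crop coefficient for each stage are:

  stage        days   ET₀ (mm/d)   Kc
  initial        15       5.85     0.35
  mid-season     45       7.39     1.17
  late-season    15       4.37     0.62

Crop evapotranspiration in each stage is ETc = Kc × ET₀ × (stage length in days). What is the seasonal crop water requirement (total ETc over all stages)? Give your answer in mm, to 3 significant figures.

initial: 0.35 × 5.85 × 15 = 30.71 mm
mid-season: 1.17 × 7.39 × 45 = 389.08 mm
late-season: 0.62 × 4.37 × 15 = 40.64 mm
Seasonal total = 460.43 mm

460 mm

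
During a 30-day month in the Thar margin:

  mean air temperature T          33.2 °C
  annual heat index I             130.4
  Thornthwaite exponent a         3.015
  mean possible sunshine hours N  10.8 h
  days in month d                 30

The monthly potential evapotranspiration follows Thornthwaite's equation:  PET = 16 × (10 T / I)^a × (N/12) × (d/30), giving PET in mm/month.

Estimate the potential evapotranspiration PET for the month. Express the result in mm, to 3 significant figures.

10T/I = 10 × 33.2 / 130.4 = 2.5460
(10T/I)^a = 2.5460^3.015 = 16.7364
Uncorrected PET = 16 × 16.7364 = 267.782 mm
Correction = (N/12)(d/30) = (10.8/12)(30/30) = 0.9000
PET = 267.782 × 0.9000 = 241.004 mm/month

241 mm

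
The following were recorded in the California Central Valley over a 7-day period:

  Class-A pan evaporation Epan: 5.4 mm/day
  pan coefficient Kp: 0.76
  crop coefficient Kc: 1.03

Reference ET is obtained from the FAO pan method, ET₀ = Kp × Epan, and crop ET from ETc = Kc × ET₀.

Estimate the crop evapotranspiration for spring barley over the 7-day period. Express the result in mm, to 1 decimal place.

ET₀ = 0.76 × 5.4 = 4.1040 mm/d
ETc = Kc × ET₀ = 1.03 × 4.1040 = 4.2271 mm/d
Over 7 days: 4.2271 × 7 = 29.590 mm

29.6 mm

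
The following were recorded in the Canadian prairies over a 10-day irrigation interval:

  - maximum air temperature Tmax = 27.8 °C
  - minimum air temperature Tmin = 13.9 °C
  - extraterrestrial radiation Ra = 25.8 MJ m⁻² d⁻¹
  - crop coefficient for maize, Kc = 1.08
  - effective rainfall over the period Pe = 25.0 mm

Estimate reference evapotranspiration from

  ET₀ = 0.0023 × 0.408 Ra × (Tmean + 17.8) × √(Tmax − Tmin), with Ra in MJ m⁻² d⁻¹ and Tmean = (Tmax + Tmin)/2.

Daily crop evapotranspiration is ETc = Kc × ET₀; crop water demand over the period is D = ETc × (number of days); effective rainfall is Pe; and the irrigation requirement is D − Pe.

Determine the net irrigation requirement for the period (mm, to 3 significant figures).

Tmean = (27.8 + 13.9)/2 = 20.85 °C
0.408 Ra = 0.408 × 25.8 = 10.5264 mm/d equivalent
ET₀ = 0.0023 × 10.5264 × (20.85 + 17.8) × √13.9 = 0.0023 × 10.5264 × 38.65 × 3.7283 = 3.4887 mm/d
ETc = Kc × ET₀ = 1.08 × 3.4887 = 3.7678 mm/d
Crop demand D = ETc × 10 d = 3.7678 × 10 = 37.678 mm
D − Pe = 37.678 − 25.0 = 12.678 mm

12.7 mm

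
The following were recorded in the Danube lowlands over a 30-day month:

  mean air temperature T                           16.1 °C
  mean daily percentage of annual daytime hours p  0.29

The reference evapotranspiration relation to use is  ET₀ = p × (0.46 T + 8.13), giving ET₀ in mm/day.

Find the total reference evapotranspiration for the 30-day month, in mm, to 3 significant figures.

ET₀ = 0.29 × (0.46 × 16.1 + 8.13) = 0.29 × 15.536 = 4.5054 mm/d
Monthly total = 4.5054 × 30 = 135.162 mm

135 mm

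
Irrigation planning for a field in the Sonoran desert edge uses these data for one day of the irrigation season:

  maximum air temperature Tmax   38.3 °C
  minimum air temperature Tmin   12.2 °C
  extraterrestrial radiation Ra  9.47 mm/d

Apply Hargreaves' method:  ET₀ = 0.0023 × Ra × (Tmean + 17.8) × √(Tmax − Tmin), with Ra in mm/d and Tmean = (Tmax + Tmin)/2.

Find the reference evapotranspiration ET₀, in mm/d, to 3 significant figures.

Tmean = (38.3 + 12.2)/2 = 25.25 °C
ET₀ = 0.0023 × 9.47 × (25.25 + 17.8) × √26.1 = 0.0023 × 9.47 × 43.05 × 5.1088 = 4.7904 mm/d

4.79 mm/d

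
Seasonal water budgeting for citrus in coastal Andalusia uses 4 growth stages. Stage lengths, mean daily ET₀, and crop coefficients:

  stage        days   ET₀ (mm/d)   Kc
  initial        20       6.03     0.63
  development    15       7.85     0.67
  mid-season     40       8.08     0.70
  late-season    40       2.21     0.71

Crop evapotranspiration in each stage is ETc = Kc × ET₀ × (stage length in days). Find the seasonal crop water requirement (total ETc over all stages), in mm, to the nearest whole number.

444 mm

initial: 0.63 × 6.03 × 20 = 75.98 mm
development: 0.67 × 7.85 × 15 = 78.89 mm
mid-season: 0.70 × 8.08 × 40 = 226.24 mm
late-season: 0.71 × 2.21 × 40 = 62.76 mm
Seasonal total = 443.87 mm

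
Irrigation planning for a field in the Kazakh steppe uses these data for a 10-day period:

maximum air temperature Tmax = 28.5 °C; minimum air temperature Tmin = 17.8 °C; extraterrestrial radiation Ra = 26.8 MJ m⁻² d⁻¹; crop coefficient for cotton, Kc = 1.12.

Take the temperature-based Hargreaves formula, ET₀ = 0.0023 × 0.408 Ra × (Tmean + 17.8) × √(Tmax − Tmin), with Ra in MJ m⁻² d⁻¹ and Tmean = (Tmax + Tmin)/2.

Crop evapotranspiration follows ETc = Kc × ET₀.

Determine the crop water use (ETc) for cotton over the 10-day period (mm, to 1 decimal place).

37.7 mm

Tmean = (28.5 + 17.8)/2 = 23.15 °C
0.408 Ra = 0.408 × 26.8 = 10.9344 mm/d equivalent
ET₀ = 0.0023 × 10.9344 × (23.15 + 17.8) × √10.7 = 0.0023 × 10.9344 × 40.95 × 3.2711 = 3.3688 mm/d
ETc = Kc × ET₀ = 1.12 × 3.3688 = 3.7731 mm/d
Over 10 days: 3.7731 × 10 = 37.731 mm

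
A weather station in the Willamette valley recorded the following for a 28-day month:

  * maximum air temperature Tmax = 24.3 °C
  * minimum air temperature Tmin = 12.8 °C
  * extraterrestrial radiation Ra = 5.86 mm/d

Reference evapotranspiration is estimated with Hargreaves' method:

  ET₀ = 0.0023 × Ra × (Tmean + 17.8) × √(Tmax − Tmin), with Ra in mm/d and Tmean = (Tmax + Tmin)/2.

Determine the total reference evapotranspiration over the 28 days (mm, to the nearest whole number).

Tmean = (24.3 + 12.8)/2 = 18.55 °C
ET₀ = 0.0023 × 5.86 × (18.55 + 17.8) × √11.5 = 0.0023 × 5.86 × 36.35 × 3.3912 = 1.6614 mm/d
Over 28 days: 1.6614 × 28 = 46.519 mm

47 mm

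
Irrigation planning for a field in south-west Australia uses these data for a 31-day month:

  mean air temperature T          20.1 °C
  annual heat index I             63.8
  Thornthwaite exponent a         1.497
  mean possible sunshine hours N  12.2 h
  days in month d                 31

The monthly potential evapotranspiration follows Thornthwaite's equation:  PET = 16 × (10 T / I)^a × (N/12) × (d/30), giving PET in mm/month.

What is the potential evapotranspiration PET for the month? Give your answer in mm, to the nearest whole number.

94 mm

10T/I = 10 × 20.1 / 63.8 = 3.1505
(10T/I)^a = 3.1505^1.497 = 5.5728
Uncorrected PET = 16 × 5.5728 = 89.165 mm
Correction = (N/12)(d/30) = (12.2/12)(31/30) = 1.0506
PET = 89.165 × 1.0506 = 93.677 mm/month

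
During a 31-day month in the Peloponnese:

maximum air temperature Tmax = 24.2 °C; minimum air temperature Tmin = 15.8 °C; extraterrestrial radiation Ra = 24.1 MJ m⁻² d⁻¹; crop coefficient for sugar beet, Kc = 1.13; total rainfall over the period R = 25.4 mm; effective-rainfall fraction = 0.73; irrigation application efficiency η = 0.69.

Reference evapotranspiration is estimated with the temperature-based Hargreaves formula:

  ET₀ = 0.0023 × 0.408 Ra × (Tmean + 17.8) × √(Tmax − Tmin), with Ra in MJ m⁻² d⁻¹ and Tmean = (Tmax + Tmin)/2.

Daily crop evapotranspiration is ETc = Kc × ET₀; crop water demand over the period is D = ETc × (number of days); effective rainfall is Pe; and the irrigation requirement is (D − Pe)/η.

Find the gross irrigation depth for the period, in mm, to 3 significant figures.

Tmean = (24.2 + 15.8)/2 = 20.00 °C
0.408 Ra = 0.408 × 24.1 = 9.8328 mm/d equivalent
ET₀ = 0.0023 × 9.8328 × (20.00 + 17.8) × √8.4 = 0.0023 × 9.8328 × 37.80 × 2.8983 = 2.4777 mm/d
ETc = Kc × ET₀ = 1.13 × 2.4777 = 2.7998 mm/d
Crop demand D = ETc × 31 d = 2.7998 × 31 = 86.794 mm
Pe = 0.73 × 25.4 = 18.542 mm
D − Pe = 86.794 − 18.542 = 68.252 mm
Gross irrigation = 68.252 / 0.69 = 98.916 mm

98.9 mm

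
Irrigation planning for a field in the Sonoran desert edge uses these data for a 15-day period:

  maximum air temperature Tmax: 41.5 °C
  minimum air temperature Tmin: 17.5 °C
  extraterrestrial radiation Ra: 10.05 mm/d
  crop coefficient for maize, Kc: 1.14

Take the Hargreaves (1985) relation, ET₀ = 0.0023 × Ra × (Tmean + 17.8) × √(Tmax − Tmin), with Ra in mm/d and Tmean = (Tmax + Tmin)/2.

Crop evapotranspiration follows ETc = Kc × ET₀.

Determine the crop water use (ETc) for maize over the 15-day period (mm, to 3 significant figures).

91.6 mm

Tmean = (41.5 + 17.5)/2 = 29.50 °C
ET₀ = 0.0023 × 10.05 × (29.50 + 17.8) × √24.0 = 0.0023 × 10.05 × 47.30 × 4.8990 = 5.3563 mm/d
ETc = Kc × ET₀ = 1.14 × 5.3563 = 6.1062 mm/d
Over 15 days: 6.1062 × 15 = 91.593 mm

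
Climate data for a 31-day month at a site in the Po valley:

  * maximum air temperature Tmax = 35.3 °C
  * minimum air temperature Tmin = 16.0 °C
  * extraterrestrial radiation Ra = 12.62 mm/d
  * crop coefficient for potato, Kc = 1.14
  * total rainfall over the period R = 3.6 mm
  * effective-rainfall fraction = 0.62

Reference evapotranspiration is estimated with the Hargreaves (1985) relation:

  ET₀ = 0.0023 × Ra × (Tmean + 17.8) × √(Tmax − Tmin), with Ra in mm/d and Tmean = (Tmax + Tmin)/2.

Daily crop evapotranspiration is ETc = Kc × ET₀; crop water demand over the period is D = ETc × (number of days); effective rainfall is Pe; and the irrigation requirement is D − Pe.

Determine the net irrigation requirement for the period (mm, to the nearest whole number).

Tmean = (35.3 + 16.0)/2 = 25.65 °C
ET₀ = 0.0023 × 12.62 × (25.65 + 17.8) × √19.3 = 0.0023 × 12.62 × 43.45 × 4.3932 = 5.5406 mm/d
ETc = Kc × ET₀ = 1.14 × 5.5406 = 6.3163 mm/d
Crop demand D = ETc × 31 d = 6.3163 × 31 = 195.805 mm
Pe = 0.62 × 3.6 = 2.232 mm
D − Pe = 195.805 − 2.232 = 193.573 mm

194 mm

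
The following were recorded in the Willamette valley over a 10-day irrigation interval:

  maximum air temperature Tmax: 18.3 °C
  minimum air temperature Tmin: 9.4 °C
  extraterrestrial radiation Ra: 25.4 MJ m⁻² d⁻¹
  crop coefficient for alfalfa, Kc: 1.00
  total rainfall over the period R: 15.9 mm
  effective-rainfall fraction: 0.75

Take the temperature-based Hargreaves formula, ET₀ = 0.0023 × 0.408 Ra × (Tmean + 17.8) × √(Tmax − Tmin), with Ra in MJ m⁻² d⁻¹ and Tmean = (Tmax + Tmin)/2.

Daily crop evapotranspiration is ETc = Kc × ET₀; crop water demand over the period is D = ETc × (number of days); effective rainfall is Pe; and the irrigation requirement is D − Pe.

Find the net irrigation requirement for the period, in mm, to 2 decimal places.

10.58 mm

Tmean = (18.3 + 9.4)/2 = 13.85 °C
0.408 Ra = 0.408 × 25.4 = 10.3632 mm/d equivalent
ET₀ = 0.0023 × 10.3632 × (13.85 + 17.8) × √8.9 = 0.0023 × 10.3632 × 31.65 × 2.9833 = 2.2506 mm/d
ETc = Kc × ET₀ = 1.00 × 2.2506 = 2.2506 mm/d
Crop demand D = ETc × 10 d = 2.2506 × 10 = 22.506 mm
Pe = 0.75 × 15.9 = 11.925 mm
D − Pe = 22.506 − 11.925 = 10.581 mm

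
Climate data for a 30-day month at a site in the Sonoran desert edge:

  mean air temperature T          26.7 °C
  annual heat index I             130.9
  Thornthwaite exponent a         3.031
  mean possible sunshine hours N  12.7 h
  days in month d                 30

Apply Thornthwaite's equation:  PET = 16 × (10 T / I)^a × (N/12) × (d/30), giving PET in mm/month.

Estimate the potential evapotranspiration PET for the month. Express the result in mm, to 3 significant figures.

10T/I = 10 × 26.7 / 130.9 = 2.0397
(10T/I)^a = 2.0397^3.031 = 8.6755
Uncorrected PET = 16 × 8.6755 = 138.808 mm
Correction = (N/12)(d/30) = (12.7/12)(30/30) = 1.0583
PET = 138.808 × 1.0583 = 146.901 mm/month

147 mm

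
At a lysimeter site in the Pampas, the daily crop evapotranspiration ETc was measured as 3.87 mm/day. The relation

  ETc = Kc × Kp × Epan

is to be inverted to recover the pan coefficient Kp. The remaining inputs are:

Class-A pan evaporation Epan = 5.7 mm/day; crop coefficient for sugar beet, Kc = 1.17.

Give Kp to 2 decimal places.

0.58

ETc = Kc × Kp × Epan  ⇒  Kp = ETc / (Kc × Epan)
Kp = 3.87 / (1.17 × 5.7) = 3.87 / 6.669 = 0.5803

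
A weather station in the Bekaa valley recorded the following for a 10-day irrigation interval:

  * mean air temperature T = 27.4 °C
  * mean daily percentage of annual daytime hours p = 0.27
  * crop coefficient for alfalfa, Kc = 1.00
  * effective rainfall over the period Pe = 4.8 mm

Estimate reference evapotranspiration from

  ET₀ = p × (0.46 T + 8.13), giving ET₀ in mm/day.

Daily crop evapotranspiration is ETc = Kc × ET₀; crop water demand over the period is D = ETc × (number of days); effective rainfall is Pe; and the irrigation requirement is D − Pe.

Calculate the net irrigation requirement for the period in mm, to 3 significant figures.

51.2 mm

ET₀ = 0.27 × (0.46 × 27.4 + 8.13) = 0.27 × 20.734 = 5.5982 mm/d
ETc = Kc × ET₀ = 1.00 × 5.5982 = 5.5982 mm/d
Crop demand D = ETc × 10 d = 5.5982 × 10 = 55.982 mm
D − Pe = 55.982 − 4.8 = 51.182 mm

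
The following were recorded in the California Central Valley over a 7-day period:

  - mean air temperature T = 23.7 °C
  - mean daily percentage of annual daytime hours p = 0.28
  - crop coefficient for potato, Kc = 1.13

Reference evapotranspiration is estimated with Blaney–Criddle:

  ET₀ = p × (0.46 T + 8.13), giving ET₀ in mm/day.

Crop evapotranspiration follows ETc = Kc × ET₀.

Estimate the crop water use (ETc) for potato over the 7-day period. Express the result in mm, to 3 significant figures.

ET₀ = 0.28 × (0.46 × 23.7 + 8.13) = 0.28 × 19.032 = 5.3290 mm/d
ETc = Kc × ET₀ = 1.13 × 5.3290 = 6.0218 mm/d
Over 7 days: 6.0218 × 7 = 42.153 mm

42.2 mm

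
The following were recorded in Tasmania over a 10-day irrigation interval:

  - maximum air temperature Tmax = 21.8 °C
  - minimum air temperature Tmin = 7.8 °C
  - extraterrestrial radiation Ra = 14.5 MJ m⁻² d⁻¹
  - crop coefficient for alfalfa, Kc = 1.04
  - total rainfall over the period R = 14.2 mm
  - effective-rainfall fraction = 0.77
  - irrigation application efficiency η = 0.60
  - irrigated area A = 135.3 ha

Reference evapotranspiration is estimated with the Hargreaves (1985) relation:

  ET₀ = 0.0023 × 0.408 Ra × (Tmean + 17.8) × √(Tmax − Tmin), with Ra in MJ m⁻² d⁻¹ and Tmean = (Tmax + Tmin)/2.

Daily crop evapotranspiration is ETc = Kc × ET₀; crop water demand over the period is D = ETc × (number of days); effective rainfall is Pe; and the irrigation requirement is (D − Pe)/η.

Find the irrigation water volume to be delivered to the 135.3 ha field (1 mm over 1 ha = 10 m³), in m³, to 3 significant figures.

14300 m³

Tmean = (21.8 + 7.8)/2 = 14.80 °C
0.408 Ra = 0.408 × 14.5 = 5.9160 mm/d equivalent
ET₀ = 0.0023 × 5.9160 × (14.80 + 17.8) × √14.0 = 0.0023 × 5.9160 × 32.60 × 3.7417 = 1.6597 mm/d
ETc = Kc × ET₀ = 1.04 × 1.6597 = 1.7261 mm/d
Crop demand D = ETc × 10 d = 1.7261 × 10 = 17.261 mm
Pe = 0.77 × 14.2 = 10.934 mm
D − Pe = 17.261 − 10.934 = 6.327 mm
Gross irrigation = 6.327 / 0.60 = 10.545 mm
Volume = 10.545 mm × 135.3 ha × 10 = 14267.4 m³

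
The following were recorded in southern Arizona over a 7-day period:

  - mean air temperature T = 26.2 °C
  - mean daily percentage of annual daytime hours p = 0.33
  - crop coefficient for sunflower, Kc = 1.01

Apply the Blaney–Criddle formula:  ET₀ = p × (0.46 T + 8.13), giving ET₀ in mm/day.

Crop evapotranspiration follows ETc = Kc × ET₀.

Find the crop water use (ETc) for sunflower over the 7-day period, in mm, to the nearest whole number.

47 mm

ET₀ = 0.33 × (0.46 × 26.2 + 8.13) = 0.33 × 20.182 = 6.6601 mm/d
ETc = Kc × ET₀ = 1.01 × 6.6601 = 6.7267 mm/d
Over 7 days: 6.7267 × 7 = 47.087 mm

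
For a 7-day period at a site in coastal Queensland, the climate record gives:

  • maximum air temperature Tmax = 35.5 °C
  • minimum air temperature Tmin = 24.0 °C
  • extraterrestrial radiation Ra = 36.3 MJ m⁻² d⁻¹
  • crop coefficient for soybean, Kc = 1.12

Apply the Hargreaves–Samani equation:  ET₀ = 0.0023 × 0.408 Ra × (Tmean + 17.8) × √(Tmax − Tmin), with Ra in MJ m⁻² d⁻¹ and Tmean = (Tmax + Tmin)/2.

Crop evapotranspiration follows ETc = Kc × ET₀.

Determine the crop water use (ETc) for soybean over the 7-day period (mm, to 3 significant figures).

43.1 mm

Tmean = (35.5 + 24.0)/2 = 29.75 °C
0.408 Ra = 0.408 × 36.3 = 14.8104 mm/d equivalent
ET₀ = 0.0023 × 14.8104 × (29.75 + 17.8) × √11.5 = 0.0023 × 14.8104 × 47.55 × 3.3912 = 5.4929 mm/d
ETc = Kc × ET₀ = 1.12 × 5.4929 = 6.1520 mm/d
Over 7 days: 6.1520 × 7 = 43.064 mm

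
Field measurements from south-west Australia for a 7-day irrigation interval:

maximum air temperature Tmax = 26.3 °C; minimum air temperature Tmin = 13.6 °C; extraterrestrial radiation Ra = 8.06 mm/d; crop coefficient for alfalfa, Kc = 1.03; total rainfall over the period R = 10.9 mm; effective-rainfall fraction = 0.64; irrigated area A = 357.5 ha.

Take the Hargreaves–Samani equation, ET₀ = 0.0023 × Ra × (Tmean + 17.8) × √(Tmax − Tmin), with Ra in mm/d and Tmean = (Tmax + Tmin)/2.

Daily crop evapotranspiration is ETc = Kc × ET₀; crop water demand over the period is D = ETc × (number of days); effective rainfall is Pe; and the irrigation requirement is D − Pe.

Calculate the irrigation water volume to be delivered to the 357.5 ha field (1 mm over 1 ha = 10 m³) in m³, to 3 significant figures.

39300 m³

Tmean = (26.3 + 13.6)/2 = 19.95 °C
ET₀ = 0.0023 × 8.06 × (19.95 + 17.8) × √12.7 = 0.0023 × 8.06 × 37.75 × 3.5637 = 2.4939 mm/d
ETc = Kc × ET₀ = 1.03 × 2.4939 = 2.5687 mm/d
Crop demand D = ETc × 7 d = 2.5687 × 7 = 17.981 mm
Pe = 0.64 × 10.9 = 6.976 mm
D − Pe = 17.981 − 6.976 = 11.005 mm
Volume = 11.005 mm × 357.5 ha × 10 = 39342.9 m³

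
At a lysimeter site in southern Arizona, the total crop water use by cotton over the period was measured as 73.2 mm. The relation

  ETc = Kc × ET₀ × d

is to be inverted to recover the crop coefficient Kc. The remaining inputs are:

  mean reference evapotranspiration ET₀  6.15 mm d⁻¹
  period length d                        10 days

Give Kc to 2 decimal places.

1.19

ETc = Kc × ET₀ × d  ⇒  Kc = ETc / (ET₀ × d)
Kc = 73.2 / (6.15 × 10) = 73.2 / 61.50 = 1.1902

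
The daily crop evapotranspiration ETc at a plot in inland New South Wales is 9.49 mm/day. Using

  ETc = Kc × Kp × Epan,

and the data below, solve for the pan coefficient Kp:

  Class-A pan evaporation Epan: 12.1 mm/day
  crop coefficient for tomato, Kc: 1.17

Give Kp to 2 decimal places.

ETc = Kc × Kp × Epan  ⇒  Kp = ETc / (Kc × Epan)
Kp = 9.49 / (1.17 × 12.1) = 9.49 / 14.157 = 0.6703

0.67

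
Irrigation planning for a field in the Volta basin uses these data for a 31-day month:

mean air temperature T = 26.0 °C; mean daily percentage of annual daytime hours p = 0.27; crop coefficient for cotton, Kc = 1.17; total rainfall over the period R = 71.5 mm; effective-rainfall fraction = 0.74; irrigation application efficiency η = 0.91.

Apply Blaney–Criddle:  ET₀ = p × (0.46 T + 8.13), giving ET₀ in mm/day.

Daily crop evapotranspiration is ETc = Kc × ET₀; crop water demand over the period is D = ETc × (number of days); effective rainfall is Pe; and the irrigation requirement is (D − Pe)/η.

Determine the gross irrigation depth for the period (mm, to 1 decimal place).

ET₀ = 0.27 × (0.46 × 26.0 + 8.13) = 0.27 × 20.090 = 5.4243 mm/d
ETc = Kc × ET₀ = 1.17 × 5.4243 = 6.3464 mm/d
Crop demand D = ETc × 31 d = 6.3464 × 31 = 196.738 mm
Pe = 0.74 × 71.5 = 52.910 mm
D − Pe = 196.738 − 52.910 = 143.828 mm
Gross irrigation = 143.828 / 0.91 = 158.053 mm

158.1 mm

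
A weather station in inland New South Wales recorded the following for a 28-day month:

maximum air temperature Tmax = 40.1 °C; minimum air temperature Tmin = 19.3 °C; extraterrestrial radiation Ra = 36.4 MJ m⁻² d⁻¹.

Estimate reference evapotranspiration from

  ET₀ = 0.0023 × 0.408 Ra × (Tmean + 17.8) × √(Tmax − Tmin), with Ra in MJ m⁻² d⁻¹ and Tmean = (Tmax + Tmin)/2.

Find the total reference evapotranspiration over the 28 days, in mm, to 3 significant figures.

207 mm

Tmean = (40.1 + 19.3)/2 = 29.70 °C
0.408 Ra = 0.408 × 36.4 = 14.8512 mm/d equivalent
ET₀ = 0.0023 × 14.8512 × (29.70 + 17.8) × √20.8 = 0.0023 × 14.8512 × 47.50 × 4.5607 = 7.3997 mm/d
Over 28 days: 7.3997 × 28 = 207.192 mm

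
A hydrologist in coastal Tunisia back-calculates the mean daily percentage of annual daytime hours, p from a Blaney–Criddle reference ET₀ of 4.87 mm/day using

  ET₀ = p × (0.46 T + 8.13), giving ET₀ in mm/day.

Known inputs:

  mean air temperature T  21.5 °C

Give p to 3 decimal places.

p = ET₀ / (0.46 T + 8.13) = 4.87 / (0.46 × 21.5 + 8.13) = 4.87 / 18.020 = 0.2703

0.270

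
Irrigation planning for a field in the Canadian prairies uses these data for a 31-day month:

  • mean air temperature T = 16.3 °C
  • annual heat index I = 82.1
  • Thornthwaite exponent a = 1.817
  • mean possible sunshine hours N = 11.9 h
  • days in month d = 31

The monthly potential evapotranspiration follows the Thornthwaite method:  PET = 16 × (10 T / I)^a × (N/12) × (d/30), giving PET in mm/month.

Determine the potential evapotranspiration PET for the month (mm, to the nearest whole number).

10T/I = 10 × 16.3 / 82.1 = 1.9854
(10T/I)^a = 1.9854^1.817 = 3.4769
Uncorrected PET = 16 × 3.4769 = 55.630 mm
Correction = (N/12)(d/30) = (11.9/12)(31/30) = 1.0247
PET = 55.630 × 1.0247 = 57.004 mm/month

57 mm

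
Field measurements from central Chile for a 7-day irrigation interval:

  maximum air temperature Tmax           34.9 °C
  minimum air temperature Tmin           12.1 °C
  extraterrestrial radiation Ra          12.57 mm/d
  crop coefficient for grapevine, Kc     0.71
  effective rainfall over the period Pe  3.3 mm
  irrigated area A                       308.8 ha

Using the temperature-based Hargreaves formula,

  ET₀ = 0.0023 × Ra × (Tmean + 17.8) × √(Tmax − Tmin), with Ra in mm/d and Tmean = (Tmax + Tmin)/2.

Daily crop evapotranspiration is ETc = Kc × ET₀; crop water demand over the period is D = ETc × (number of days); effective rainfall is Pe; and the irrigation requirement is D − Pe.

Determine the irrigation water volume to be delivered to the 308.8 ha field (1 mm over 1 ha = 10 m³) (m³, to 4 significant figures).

77310 m³

Tmean = (34.9 + 12.1)/2 = 23.50 °C
ET₀ = 0.0023 × 12.57 × (23.50 + 17.8) × √22.8 = 0.0023 × 12.57 × 41.30 × 4.7749 = 5.7013 mm/d
ETc = Kc × ET₀ = 0.71 × 5.7013 = 4.0479 mm/d
Crop demand D = ETc × 7 d = 4.0479 × 7 = 28.335 mm
D − Pe = 28.335 − 3.3 = 25.035 mm
Volume = 25.035 mm × 308.8 ha × 10 = 77308.1 m³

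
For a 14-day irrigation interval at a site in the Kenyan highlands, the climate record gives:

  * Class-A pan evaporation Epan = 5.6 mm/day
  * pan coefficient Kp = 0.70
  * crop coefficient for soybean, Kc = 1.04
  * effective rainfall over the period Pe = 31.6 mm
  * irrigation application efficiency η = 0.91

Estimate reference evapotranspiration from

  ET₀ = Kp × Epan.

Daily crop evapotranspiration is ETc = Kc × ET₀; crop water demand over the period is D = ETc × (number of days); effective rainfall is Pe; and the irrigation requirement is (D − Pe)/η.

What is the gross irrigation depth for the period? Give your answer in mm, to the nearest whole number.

ET₀ = 0.70 × 5.6 = 3.9200 mm/d
ETc = Kc × ET₀ = 1.04 × 3.9200 = 4.0768 mm/d
Crop demand D = ETc × 14 d = 4.0768 × 14 = 57.075 mm
D − Pe = 57.075 − 31.6 = 25.475 mm
Gross irrigation = 25.475 / 0.91 = 27.995 mm

28 mm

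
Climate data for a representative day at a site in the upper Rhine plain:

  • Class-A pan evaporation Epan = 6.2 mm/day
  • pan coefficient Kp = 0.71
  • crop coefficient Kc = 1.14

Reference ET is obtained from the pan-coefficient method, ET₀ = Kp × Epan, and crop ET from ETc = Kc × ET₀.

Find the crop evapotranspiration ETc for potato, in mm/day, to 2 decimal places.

ET₀ = 0.71 × 6.2 = 4.4020 mm/d
ETc = Kc × ET₀ = 1.14 × 4.4020 = 5.0183 mm/d

5.02 mm/day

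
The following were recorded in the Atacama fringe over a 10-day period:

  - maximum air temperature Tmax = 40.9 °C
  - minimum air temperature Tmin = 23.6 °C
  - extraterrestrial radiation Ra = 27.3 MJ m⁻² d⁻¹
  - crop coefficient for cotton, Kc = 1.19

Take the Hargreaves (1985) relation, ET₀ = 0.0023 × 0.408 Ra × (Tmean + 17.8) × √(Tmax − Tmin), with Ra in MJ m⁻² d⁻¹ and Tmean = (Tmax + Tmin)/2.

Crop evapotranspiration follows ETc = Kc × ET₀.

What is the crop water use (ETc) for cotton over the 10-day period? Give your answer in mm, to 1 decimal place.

Tmean = (40.9 + 23.6)/2 = 32.25 °C
0.408 Ra = 0.408 × 27.3 = 11.1384 mm/d equivalent
ET₀ = 0.0023 × 11.1384 × (32.25 + 17.8) × √17.3 = 0.0023 × 11.1384 × 50.05 × 4.1593 = 5.3330 mm/d
ETc = Kc × ET₀ = 1.19 × 5.3330 = 6.3463 mm/d
Over 10 days: 6.3463 × 10 = 63.463 mm

63.5 mm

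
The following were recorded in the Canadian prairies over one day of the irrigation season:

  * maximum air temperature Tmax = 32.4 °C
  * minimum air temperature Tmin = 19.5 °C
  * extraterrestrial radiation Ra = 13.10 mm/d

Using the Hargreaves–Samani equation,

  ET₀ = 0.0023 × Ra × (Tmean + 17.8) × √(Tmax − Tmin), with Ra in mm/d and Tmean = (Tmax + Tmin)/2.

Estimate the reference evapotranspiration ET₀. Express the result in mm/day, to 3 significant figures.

Tmean = (32.4 + 19.5)/2 = 25.95 °C
ET₀ = 0.0023 × 13.10 × (25.95 + 17.8) × √12.9 = 0.0023 × 13.10 × 43.75 × 3.5917 = 4.7345 mm/d

4.73 mm/day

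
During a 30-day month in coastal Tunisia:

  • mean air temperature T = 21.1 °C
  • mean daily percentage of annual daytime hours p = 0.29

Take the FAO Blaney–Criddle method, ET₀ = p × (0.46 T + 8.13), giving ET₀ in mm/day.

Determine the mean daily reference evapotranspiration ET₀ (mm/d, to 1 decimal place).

5.2 mm/d

ET₀ = 0.29 × (0.46 × 21.1 + 8.13) = 0.29 × 17.836 = 5.1724 mm/d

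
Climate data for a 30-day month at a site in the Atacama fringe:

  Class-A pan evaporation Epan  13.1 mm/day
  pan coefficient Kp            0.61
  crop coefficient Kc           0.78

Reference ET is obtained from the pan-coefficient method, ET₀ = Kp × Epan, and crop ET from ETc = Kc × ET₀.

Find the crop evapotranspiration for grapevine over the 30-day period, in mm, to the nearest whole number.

187 mm

ET₀ = 0.61 × 13.1 = 7.9910 mm/d
ETc = Kc × ET₀ = 0.78 × 7.9910 = 6.2330 mm/d
Over 30 days: 6.2330 × 30 = 186.990 mm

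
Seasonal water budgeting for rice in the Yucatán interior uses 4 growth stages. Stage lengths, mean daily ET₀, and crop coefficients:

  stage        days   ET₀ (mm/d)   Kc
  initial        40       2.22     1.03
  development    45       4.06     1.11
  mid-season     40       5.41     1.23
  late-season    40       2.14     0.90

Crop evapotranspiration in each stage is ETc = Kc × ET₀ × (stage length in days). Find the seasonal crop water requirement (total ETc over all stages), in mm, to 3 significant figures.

initial: 1.03 × 2.22 × 40 = 91.46 mm
development: 1.11 × 4.06 × 45 = 202.80 mm
mid-season: 1.23 × 5.41 × 40 = 266.17 mm
late-season: 0.90 × 2.14 × 40 = 77.04 mm
Seasonal total = 637.47 mm

637 mm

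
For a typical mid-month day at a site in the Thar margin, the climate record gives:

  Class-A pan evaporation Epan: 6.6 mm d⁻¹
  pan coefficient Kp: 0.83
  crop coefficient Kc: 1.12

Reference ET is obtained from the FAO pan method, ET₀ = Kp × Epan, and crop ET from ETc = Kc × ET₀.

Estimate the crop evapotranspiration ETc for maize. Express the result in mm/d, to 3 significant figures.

ET₀ = 0.83 × 6.6 = 5.4780 mm/d
ETc = Kc × ET₀ = 1.12 × 5.4780 = 6.1354 mm/d

6.14 mm/d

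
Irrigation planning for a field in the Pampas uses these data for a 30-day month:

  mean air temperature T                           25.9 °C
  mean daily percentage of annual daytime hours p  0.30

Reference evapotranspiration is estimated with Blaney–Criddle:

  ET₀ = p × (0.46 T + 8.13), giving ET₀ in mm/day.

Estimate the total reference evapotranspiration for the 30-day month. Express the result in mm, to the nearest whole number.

ET₀ = 0.30 × (0.46 × 25.9 + 8.13) = 0.30 × 20.044 = 6.0132 mm/d
Monthly total = 6.0132 × 30 = 180.396 mm

180 mm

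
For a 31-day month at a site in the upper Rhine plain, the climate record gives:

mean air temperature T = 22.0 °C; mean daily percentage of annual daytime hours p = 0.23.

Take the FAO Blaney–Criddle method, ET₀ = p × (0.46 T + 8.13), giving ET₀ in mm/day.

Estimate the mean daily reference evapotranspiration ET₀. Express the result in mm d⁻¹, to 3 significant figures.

4.20 mm d⁻¹

ET₀ = 0.23 × (0.46 × 22.0 + 8.13) = 0.23 × 18.250 = 4.1975 mm/d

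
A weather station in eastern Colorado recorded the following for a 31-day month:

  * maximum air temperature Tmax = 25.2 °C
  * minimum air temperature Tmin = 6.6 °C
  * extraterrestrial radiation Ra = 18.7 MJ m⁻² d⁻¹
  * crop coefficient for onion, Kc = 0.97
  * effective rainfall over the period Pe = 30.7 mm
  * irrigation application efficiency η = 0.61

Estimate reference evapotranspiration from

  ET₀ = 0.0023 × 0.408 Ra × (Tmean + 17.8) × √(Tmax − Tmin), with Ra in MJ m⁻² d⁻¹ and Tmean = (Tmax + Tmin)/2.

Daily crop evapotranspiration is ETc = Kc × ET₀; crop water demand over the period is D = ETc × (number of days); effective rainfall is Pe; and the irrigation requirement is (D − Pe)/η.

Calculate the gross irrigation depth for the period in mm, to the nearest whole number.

75 mm

Tmean = (25.2 + 6.6)/2 = 15.90 °C
0.408 Ra = 0.408 × 18.7 = 7.6296 mm/d equivalent
ET₀ = 0.0023 × 7.6296 × (15.90 + 17.8) × √18.6 = 0.0023 × 7.6296 × 33.70 × 4.3128 = 2.5505 mm/d
ETc = Kc × ET₀ = 0.97 × 2.5505 = 2.4740 mm/d
Crop demand D = ETc × 31 d = 2.4740 × 31 = 76.694 mm
D − Pe = 76.694 − 30.7 = 45.994 mm
Gross irrigation = 45.994 / 0.61 = 75.400 mm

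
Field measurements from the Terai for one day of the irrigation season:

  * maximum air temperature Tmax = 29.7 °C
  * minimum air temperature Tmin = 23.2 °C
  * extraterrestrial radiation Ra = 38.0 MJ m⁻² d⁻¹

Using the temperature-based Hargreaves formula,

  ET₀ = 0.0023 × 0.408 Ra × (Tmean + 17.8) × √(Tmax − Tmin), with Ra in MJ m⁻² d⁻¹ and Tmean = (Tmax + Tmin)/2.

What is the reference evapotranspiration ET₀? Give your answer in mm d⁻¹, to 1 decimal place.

4.0 mm d⁻¹

Tmean = (29.7 + 23.2)/2 = 26.45 °C
0.408 Ra = 0.408 × 38.0 = 15.5040 mm/d equivalent
ET₀ = 0.0023 × 15.5040 × (26.45 + 17.8) × √6.5 = 0.0023 × 15.5040 × 44.25 × 2.5495 = 4.0229 mm/d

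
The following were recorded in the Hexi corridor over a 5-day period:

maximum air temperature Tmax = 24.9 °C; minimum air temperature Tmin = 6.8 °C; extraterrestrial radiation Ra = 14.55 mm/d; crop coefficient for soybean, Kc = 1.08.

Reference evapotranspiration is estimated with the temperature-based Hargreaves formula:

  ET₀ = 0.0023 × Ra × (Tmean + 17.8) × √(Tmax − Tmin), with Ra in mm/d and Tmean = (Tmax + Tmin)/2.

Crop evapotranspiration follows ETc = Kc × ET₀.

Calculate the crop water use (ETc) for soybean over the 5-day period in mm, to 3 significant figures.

Tmean = (24.9 + 6.8)/2 = 15.85 °C
ET₀ = 0.0023 × 14.55 × (15.85 + 17.8) × √18.1 = 0.0023 × 14.55 × 33.65 × 4.2544 = 4.7909 mm/d
ETc = Kc × ET₀ = 1.08 × 4.7909 = 5.1742 mm/d
Over 5 days: 5.1742 × 5 = 25.871 mm

25.9 mm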